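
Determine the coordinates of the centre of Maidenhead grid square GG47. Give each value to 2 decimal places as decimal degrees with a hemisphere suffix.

22.50° S, 51.00° W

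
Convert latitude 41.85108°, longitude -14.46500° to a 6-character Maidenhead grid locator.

Add 180° to longitude and 90° to latitude: 165.5350, 131.8511.
Field (20°×10°, letters A–R): lon ⌊165.5350/20⌋ = 8 → I; lat ⌊131.8511/10⌋ = 13 → N.
Square (2°×1°, digits 0–9): lon ⌊5.5350/2⌋ = 2; lat ⌊1.8511/1⌋ = 1.
Subsquare (5′×2.5′, letters a–x): lon ⌊1.5350/0.0833333⌋ = 18 → s; lat ⌊0.8511/0.0416667⌋ = 20 → u.

IN21su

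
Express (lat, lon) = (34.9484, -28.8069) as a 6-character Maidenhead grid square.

HM54ow

Shift to the Maidenhead origin (180°W, 90°S): lon 151.1931, lat 124.9484.
Field (20°×10°, letters A–R): lon ⌊151.1931/20⌋ = 7 → H; lat ⌊124.9484/10⌋ = 12 → M.
Square (2°×1°, digits 0–9): lon ⌊11.1931/2⌋ = 5; lat ⌊4.9484/1⌋ = 4.
Subsquare (5′×2.5′, letters a–x): lon ⌊1.1931/0.0833333⌋ = 14 → o; lat ⌊0.9484/0.0416667⌋ = 22 → w.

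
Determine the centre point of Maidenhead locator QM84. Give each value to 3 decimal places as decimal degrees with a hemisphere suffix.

Field Q=16, M=12: +16·20° lon, +12·10° lat → SW at lon 140°, lat 30°.
Square 8, 4: +8·2° lon, +4·1° lat → SW at lon 156°, lat 34°.
Cell spans 2° lon × 1° lat. Centre is SW corner plus half of each.
latitude 34.500° N, longitude 157.000° E.

34.500° N, 157.000° E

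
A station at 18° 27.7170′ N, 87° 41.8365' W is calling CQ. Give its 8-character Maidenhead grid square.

EK68dl60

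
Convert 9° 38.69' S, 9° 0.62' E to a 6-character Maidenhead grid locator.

JI40mi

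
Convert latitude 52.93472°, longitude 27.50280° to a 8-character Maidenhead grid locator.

Shift to the Maidenhead origin (180°W, 90°S): lon 207.50280, lat 142.93472.
Field (20°×10°, letters A–R): lon ⌊207.50280/20⌋ = 10 → K; lat ⌊142.93472/10⌋ = 14 → O.
Square (2°×1°, digits 0–9): lon ⌊7.50280/2⌋ = 3; lat ⌊2.93472/1⌋ = 2.
Subsquare (5′×2.5′, letters a–x): lon ⌊1.50280/0.0833333⌋ = 18 → s; lat ⌊0.93472/0.0416667⌋ = 22 → w.
Extended square (30″×15″, digits 0–9): lon ⌊0.00280/0.00833333⌋ = 0; lat ⌊0.01805/0.00416667⌋ = 4.

KO32sw04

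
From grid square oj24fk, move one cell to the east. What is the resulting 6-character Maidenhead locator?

OJ24gk

Longitude subsquare f = 5; +1 → 6 = g.
The latitude characters are unchanged.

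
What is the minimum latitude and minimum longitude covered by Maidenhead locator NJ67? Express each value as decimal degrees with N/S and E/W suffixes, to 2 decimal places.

7.00° N, 92.00° E

Field N=13, J=9: +13·20° lon, +9·10° lat → SW at lon 80°, lat 0°.
Square 6, 7: +6·2° lon, +7·1° lat → SW at lon 92°, lat 7°.
latitude 7.00° N, longitude 92.00° E.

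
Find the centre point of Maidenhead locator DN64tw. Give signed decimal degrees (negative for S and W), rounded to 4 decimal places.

44.9375, -106.3750

Field D=3, N=13: +3·20° lon, +13·10° lat → SW at lon -120°, lat 40°.
Square 6, 4: +6·2° lon, +4·1° lat → SW at lon -108°, lat 44°.
Subsquare t=19, w=22: +19·0.0833333° lon, +22·0.0416667° lat → SW at lon -106.417°, lat 44.9167°.
Cell spans 0.0833333° lon × 0.0416667° lat. Centre is SW corner plus half of each.
latitude 44.9375, longitude -106.3750.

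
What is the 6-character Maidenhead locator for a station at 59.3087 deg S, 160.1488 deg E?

RD00bq

Add 180° to longitude and 90° to latitude: 340.1488, 30.6913.
Field: 340.1488/20 → 17 → R, 30.6913/10 → 3 → D; chars RD.
Square: 0.1488/2 → 0, 0.6913/1 → 0; chars 00.
Subsquare: 0.1488/0.0833333 → 1 → b, 0.6913/0.0416667 → 16 → q; chars bq.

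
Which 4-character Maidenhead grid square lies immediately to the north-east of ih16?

IH27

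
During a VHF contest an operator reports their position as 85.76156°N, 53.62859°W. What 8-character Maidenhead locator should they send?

Shift to the Maidenhead origin (180°W, 90°S): lon 126.37141, lat 175.76156.
Field: lon ⌊126.37141/20⌋ = 6 → G; lat ⌊175.76156/10⌋ = 17 → R.
Square: lon ⌊6.37141/2⌋ = 3; lat ⌊5.76156/1⌋ = 5.
Subsquare: lon ⌊0.37141/0.0833333⌋ = 4 → e; lat ⌊0.76156/0.0416667⌋ = 18 → s.
Extended square: lon ⌊0.03808/0.00833333⌋ = 4; lat ⌊0.01156/0.00416667⌋ = 2.

GR35es42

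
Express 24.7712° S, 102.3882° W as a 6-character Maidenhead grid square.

DG85tf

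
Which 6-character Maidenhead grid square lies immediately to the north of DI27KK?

DI27kl

Latitude subsquare k = 10; +1 → 11 = l.
The longitude characters are unchanged.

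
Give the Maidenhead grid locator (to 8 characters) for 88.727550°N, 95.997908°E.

NR78xr94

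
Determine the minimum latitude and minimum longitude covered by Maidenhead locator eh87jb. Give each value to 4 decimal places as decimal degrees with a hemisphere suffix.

12.9583° S, 83.2500° W

Field E=4, H=7: +4·20° lon, +7·10° lat → SW at lon -100°, lat -20°.
Square 8, 7: +8·2° lon, +7·1° lat → SW at lon -84°, lat -13°.
Subsquare j=9, b=1: +9·0.0833333° lon, +1·0.0416667° lat → SW at lon -83.25°, lat -12.9583°.
latitude 12.9583° S, longitude 83.2500° W.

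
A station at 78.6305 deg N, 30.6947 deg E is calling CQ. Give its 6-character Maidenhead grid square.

KQ58ip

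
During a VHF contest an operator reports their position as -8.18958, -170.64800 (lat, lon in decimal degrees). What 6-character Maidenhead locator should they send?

AI41qt

Add 180° to longitude and 90° to latitude: 9.3520, 81.8104.
Field: lon ⌊9.3520/20⌋ = 0 → A; lat ⌊81.8104/10⌋ = 8 → I.
Square: lon ⌊9.3520/2⌋ = 4; lat ⌊1.8104/1⌋ = 1.
Subsquare: lon ⌊1.3520/0.0833333⌋ = 16 → q; lat ⌊0.8104/0.0416667⌋ = 19 → t.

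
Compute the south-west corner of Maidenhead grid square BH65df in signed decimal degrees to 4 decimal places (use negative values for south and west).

-14.7917, -147.7500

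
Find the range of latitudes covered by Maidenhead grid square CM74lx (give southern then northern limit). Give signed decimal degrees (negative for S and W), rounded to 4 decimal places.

34.9583, 35.0000

Field C=2, M=12: +2·20° lon, +12·10° lat → SW at lon -140°, lat 30°.
Square 7, 4: +7·2° lon, +4·1° lat → SW at lon -126°, lat 34°.
Subsquare l=11, x=23: +11·0.0833333° lon, +23·0.0416667° lat → SW at lon -125.083°, lat 34.9583°.
Cell spans 0.0833333° lon × 0.0416667° lat.
south 34.9583, north 35.0000.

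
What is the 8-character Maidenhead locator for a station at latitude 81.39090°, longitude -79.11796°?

Offset from 180°W / 90°S: lon 100.88204°, lat 171.39090°.
Field: 100.88204/20 → 5 → F, 171.39090/10 → 17 → R; chars FR.
Square: 0.88204/2 → 0, 1.39090/1 → 1; chars 01.
Subsquare: 0.88204/0.0833333 → 10 → k, 0.39090/0.0416667 → 9 → j; chars kj.
Extended square: 0.04871/0.00833333 → 5, 0.01590/0.00416667 → 3; chars 53.

FR01kj53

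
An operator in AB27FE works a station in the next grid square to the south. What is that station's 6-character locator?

AB27fd

Latitude subsquare e = 4; −1 → 3 = d.
The longitude characters are unchanged.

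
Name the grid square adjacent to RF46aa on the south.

Latitude subsquare a = 0; −1 → -1, wraps to 23 = x, carry into square.
Latitude square 6; −1 → 5.
The longitude characters are unchanged.

RF45ax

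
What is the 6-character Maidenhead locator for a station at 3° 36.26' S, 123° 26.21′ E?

PI16rj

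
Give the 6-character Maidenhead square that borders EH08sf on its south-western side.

EH08re

Longitude subsquare s = 18; −1 → 17 = r.
Latitude subsquare f = 5; −1 → 4 = e.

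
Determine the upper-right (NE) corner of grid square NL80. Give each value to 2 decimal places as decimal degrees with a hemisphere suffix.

Field N=13, L=11: +13·20° lon, +11·10° lat → SW at lon 80°, lat 20°.
Square 8, 0: +8·2° lon, +0·1° lat → SW at lon 96°, lat 20°.
Cell spans 2° lon × 1° lat. NE corner is SW corner plus one full cell.
latitude 21.00° N, longitude 98.00° E.

21.00° N, 98.00° E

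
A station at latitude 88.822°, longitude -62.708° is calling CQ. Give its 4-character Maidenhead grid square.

Shift to the Maidenhead origin (180°W, 90°S): lon 117.29, lat 178.82.
Field: 117.29/20 → 5 → F, 178.82/10 → 17 → R; chars FR.
Square: 17.29/2 → 8, 8.82/1 → 8; chars 88.

FR88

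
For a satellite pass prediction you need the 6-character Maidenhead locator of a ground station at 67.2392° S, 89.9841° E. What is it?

NC42xs

Add 180° to longitude and 90° to latitude: 269.9841, 22.7608.
Field (20°×10°, letters A–R): lon ⌊269.9841/20⌋ = 13 → N; lat ⌊22.7608/10⌋ = 2 → C.
Square (2°×1°, digits 0–9): lon ⌊9.9841/2⌋ = 4; lat ⌊2.7608/1⌋ = 2.
Subsquare (5′×2.5′, letters a–x): lon ⌊1.9841/0.0833333⌋ = 23 → x; lat ⌊0.7608/0.0416667⌋ = 18 → s.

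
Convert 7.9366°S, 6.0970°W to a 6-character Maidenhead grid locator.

Offset from 180°W / 90°S: lon 173.9030°, lat 82.0634°.
Field: 173.9030/20 → 8 → I, 82.0634/10 → 8 → I; chars II.
Square: 13.9030/2 → 6, 2.0634/1 → 2; chars 62.
Subsquare: 1.9030/0.0833333 → 22 → w, 0.0634/0.0416667 → 1 → b; chars wb.

II62wb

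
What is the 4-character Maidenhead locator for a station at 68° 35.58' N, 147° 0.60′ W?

BP68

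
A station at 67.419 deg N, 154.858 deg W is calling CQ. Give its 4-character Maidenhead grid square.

BP27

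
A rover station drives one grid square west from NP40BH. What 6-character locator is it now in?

NP40ah

Longitude subsquare b = 1; −1 → 0 = a.
The latitude characters are unchanged.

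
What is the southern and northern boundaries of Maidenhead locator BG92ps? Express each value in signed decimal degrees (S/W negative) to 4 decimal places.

-27.2500, -27.2083

Field B=1, G=6: +1·20° lon, +6·10° lat → SW at lon -160°, lat -30°.
Square 9, 2: +9·2° lon, +2·1° lat → SW at lon -142°, lat -28°.
Subsquare p=15, s=18: +15·0.0833333° lon, +18·0.0416667° lat → SW at lon -140.75°, lat -27.25°.
Cell spans 0.0833333° lon × 0.0416667° lat.
south -27.2500, north -27.2083.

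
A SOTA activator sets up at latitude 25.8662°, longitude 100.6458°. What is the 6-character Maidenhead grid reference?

Add 180° to longitude and 90° to latitude: 280.6458, 115.8662.
Field: lon ⌊280.6458/20⌋ = 14 → O; lat ⌊115.8662/10⌋ = 11 → L.
Square: lon ⌊0.6458/2⌋ = 0; lat ⌊5.8662/1⌋ = 5.
Subsquare: lon ⌊0.6458/0.0833333⌋ = 7 → h; lat ⌊0.8662/0.0416667⌋ = 20 → u.

OL05hu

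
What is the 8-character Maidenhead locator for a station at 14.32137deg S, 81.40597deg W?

EH95hq12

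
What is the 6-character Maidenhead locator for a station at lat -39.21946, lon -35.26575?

Add 180° to longitude and 90° to latitude: 144.7343, 50.7805.
Field: 144.7343/20 → 7 → H, 50.7805/10 → 5 → F; chars HF.
Square: 4.7343/2 → 2, 0.7805/1 → 0; chars 20.
Subsquare: 0.7343/0.0833333 → 8 → i, 0.7805/0.0416667 → 18 → s; chars is.

HF20is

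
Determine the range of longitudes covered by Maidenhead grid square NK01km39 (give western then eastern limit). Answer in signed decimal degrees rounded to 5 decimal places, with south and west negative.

80.85833, 80.86667

Field N=13, K=10: +13·20° lon, +10·10° lat → SW at lon 80°, lat 10°.
Square 0, 1: +0·2° lon, +1·1° lat → SW at lon 80°, lat 11°.
Subsquare k=10, m=12: +10·0.0833333° lon, +12·0.0416667° lat → SW at lon 80.8333°, lat 11.5°.
Extended square 3, 9: +3·0.00833333° lon, +9·0.00416667° lat → SW at lon 80.8583°, lat 11.5375°.
Cell spans 0.00833333° lon × 0.00416667° lat.
west 80.85833, east 80.86667.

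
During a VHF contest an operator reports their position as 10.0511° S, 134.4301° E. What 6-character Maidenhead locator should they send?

PH79fw

Add 180° to longitude and 90° to latitude: 314.4301, 79.9489.
Field: lon ⌊314.4301/20⌋ = 15 → P; lat ⌊79.9489/10⌋ = 7 → H.
Square: lon ⌊14.4301/2⌋ = 7; lat ⌊9.9489/1⌋ = 9.
Subsquare: lon ⌊0.4301/0.0833333⌋ = 5 → f; lat ⌊0.9489/0.0416667⌋ = 22 → w.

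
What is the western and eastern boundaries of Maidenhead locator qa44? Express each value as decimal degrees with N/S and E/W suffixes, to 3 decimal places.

148.000° E, 150.000° E

Field Q=16, A=0: +16·20° lon, +0·10° lat → SW at lon 140°, lat -90°.
Square 4, 4: +4·2° lon, +4·1° lat → SW at lon 148°, lat -86°.
Cell spans 2° lon × 1° lat.
west 148.000° E, east 150.000° E.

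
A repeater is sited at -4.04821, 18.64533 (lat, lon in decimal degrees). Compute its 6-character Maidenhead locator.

Add 180° to longitude and 90° to latitude: 198.6453, 85.9518.
Field: 198.6453/20 → 9 → J, 85.9518/10 → 8 → I; chars JI.
Square: 18.6453/2 → 9, 5.9518/1 → 5; chars 95.
Subsquare: 0.6453/0.0833333 → 7 → h, 0.9518/0.0416667 → 22 → w; chars hw.

JI95hw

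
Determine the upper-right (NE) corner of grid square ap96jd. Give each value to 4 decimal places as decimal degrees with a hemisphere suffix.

66.1667° N, 161.1667° W

Field A=0, P=15: +0·20° lon, +15·10° lat → SW at lon -180°, lat 60°.
Square 9, 6: +9·2° lon, +6·1° lat → SW at lon -162°, lat 66°.
Subsquare j=9, d=3: +9·0.0833333° lon, +3·0.0416667° lat → SW at lon -161.25°, lat 66.125°.
Cell spans 0.0833333° lon × 0.0416667° lat. NE corner is SW corner plus one full cell.
latitude 66.1667° N, longitude 161.1667° W.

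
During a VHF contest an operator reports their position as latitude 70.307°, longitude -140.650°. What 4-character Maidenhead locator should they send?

Offset from 180°W / 90°S: lon 39.35°, lat 160.31°.
Field: lon ⌊39.35/20⌋ = 1 → B; lat ⌊160.31/10⌋ = 16 → Q.
Square: lon ⌊19.35/2⌋ = 9; lat ⌊0.31/1⌋ = 0.

BQ90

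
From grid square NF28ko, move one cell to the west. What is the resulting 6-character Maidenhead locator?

NF28jo

Longitude subsquare k = 10; −1 → 9 = j.
The latitude characters are unchanged.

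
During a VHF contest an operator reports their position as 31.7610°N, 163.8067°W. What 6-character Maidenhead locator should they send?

Offset from 180°W / 90°S: lon 16.1933°, lat 121.7610°.
Field: lon ⌊16.1933/20⌋ = 0 → A; lat ⌊121.7610/10⌋ = 12 → M.
Square: lon ⌊16.1933/2⌋ = 8; lat ⌊1.7610/1⌋ = 1.
Subsquare: lon ⌊0.1933/0.0833333⌋ = 2 → c; lat ⌊0.7610/0.0416667⌋ = 18 → s.

AM81cs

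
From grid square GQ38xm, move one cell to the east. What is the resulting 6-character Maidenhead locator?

Longitude subsquare x = 23; +1 → 24, wraps to 0 = a, carry into square.
Longitude square 3; +1 → 4.
The latitude characters are unchanged.

GQ48am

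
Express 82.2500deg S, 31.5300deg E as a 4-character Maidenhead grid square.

KA57

Shift to the Maidenhead origin (180°W, 90°S): lon 211.53, lat 7.75.
Field (20°×10°, letters A–R): lon ⌊211.53/20⌋ = 10 → K; lat ⌊7.75/10⌋ = 0 → A.
Square (2°×1°, digits 0–9): lon ⌊11.53/2⌋ = 5; lat ⌊7.75/1⌋ = 7.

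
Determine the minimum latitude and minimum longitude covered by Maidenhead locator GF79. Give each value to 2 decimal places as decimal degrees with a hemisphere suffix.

Field G=6, F=5: +6·20° lon, +5·10° lat → SW at lon -60°, lat -40°.
Square 7, 9: +7·2° lon, +9·1° lat → SW at lon -46°, lat -31°.
latitude 31.00° S, longitude 46.00° W.

31.00° S, 46.00° W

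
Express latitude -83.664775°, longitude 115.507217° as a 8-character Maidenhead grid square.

OA76si00

Offset from 180°W / 90°S: lon 295.50722°, lat 6.33522°.
Field: 295.50722/20 → 14 → O, 6.33522/10 → 0 → A; chars OA.
Square: 15.50722/2 → 7, 6.33522/1 → 6; chars 76.
Subsquare: 1.50722/0.0833333 → 18 → s, 0.33522/0.0416667 → 8 → i; chars si.
Extended square: 0.00722/0.00833333 → 0, 0.00189/0.00416667 → 0; chars 00.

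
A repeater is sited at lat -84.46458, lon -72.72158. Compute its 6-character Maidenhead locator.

FA35pm

Add 180° to longitude and 90° to latitude: 107.2784, 5.5354.
Field: lon ⌊107.2784/20⌋ = 5 → F; lat ⌊5.5354/10⌋ = 0 → A.
Square: lon ⌊7.2784/2⌋ = 3; lat ⌊5.5354/1⌋ = 5.
Subsquare: lon ⌊1.2784/0.0833333⌋ = 15 → p; lat ⌊0.5354/0.0416667⌋ = 12 → m.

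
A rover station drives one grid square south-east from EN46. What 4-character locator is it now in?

EN55

Longitude square 4; +1 → 5.
Latitude square 6; −1 → 5.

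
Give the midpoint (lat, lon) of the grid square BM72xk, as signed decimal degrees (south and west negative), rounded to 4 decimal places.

32.4375, -144.0417

Field B=1, M=12: +1·20° lon, +12·10° lat → SW at lon -160°, lat 30°.
Square 7, 2: +7·2° lon, +2·1° lat → SW at lon -146°, lat 32°.
Subsquare x=23, k=10: +23·0.0833333° lon, +10·0.0416667° lat → SW at lon -144.083°, lat 32.4167°.
Cell spans 0.0833333° lon × 0.0416667° lat. Centre is SW corner plus half of each.
latitude 32.4375, longitude -144.0417.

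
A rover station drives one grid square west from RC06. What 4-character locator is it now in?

QC96

Longitude square 0; −1 → -1, wraps to 9, carry into field.
Longitude field R = 17; −1 → 16 = Q.
The latitude characters are unchanged.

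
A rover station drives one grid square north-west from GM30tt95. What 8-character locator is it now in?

GM30tt86

Longitude extended square 9; −1 → 8.
Latitude extended square 5; +1 → 6.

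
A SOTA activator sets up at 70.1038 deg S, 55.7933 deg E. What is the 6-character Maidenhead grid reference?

LB79vv

Shift to the Maidenhead origin (180°W, 90°S): lon 235.7933, lat 19.8962.
Field: 235.7933/20 → 11 → L, 19.8962/10 → 1 → B; chars LB.
Square: 15.7933/2 → 7, 9.8962/1 → 9; chars 79.
Subsquare: 1.7933/0.0833333 → 21 → v, 0.8962/0.0416667 → 21 → v; chars vv.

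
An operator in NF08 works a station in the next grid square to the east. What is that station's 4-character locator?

Longitude square 0; +1 → 1.
The latitude characters are unchanged.

NF18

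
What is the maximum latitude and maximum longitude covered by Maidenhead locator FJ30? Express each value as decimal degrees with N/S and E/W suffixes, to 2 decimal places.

1.00° N, 72.00° W

Field F=5, J=9: +5·20° lon, +9·10° lat → SW at lon -80°, lat 0°.
Square 3, 0: +3·2° lon, +0·1° lat → SW at lon -74°, lat 0°.
Cell spans 2° lon × 1° lat. NE corner is SW corner plus one full cell.
latitude 1.00° N, longitude 72.00° W.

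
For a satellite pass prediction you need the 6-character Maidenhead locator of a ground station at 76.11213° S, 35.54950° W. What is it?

Add 180° to longitude and 90° to latitude: 144.4505, 13.8879.
Field: 144.4505/20 → 7 → H, 13.8879/10 → 1 → B; chars HB.
Square: 4.4505/2 → 2, 3.8879/1 → 3; chars 23.
Subsquare: 0.4505/0.0833333 → 5 → f, 0.8879/0.0416667 → 21 → v; chars fv.

HB23fv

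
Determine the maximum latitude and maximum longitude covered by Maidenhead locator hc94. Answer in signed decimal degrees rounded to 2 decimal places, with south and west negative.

-65.00, -20.00

Field H=7, C=2: +7·20° lon, +2·10° lat → SW at lon -40°, lat -70°.
Square 9, 4: +9·2° lon, +4·1° lat → SW at lon -22°, lat -66°.
Cell spans 2° lon × 1° lat. NE corner is SW corner plus one full cell.
latitude -65.00, longitude -20.00.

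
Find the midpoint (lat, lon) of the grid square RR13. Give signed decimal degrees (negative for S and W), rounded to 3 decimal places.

83.500, 163.000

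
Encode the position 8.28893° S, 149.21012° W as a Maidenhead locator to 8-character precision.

Add 180° to longitude and 90° to latitude: 30.78988, 81.71107.
Field (20°×10°, letters A–R): lon ⌊30.78988/20⌋ = 1 → B; lat ⌊81.71107/10⌋ = 8 → I.
Square (2°×1°, digits 0–9): lon ⌊10.78988/2⌋ = 5; lat ⌊1.71107/1⌋ = 1.
Subsquare (5′×2.5′, letters a–x): lon ⌊0.78988/0.0833333⌋ = 9 → j; lat ⌊0.71107/0.0416667⌋ = 17 → r.
Extended square (30″×15″, digits 0–9): lon ⌊0.03988/0.00833333⌋ = 4; lat ⌊0.00274/0.00416667⌋ = 0.

BI51jr40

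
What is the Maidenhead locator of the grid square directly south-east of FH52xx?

Longitude subsquare x = 23; +1 → 24, wraps to 0 = a, carry into square.
Longitude square 5; +1 → 6.
Latitude subsquare x = 23; −1 → 22 = w.

FH62aw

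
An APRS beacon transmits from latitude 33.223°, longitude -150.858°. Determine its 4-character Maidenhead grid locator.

BM43

Add 180° to longitude and 90° to latitude: 29.14, 123.22.
Field (20°×10°, letters A–R): lon ⌊29.14/20⌋ = 1 → B; lat ⌊123.22/10⌋ = 12 → M.
Square (2°×1°, digits 0–9): lon ⌊9.14/2⌋ = 4; lat ⌊3.22/1⌋ = 3.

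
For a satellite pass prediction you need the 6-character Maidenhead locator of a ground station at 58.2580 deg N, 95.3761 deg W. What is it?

Offset from 180°W / 90°S: lon 84.6239°, lat 148.2580°.
Field: lon ⌊84.6239/20⌋ = 4 → E; lat ⌊148.2580/10⌋ = 14 → O.
Square: lon ⌊4.6239/2⌋ = 2; lat ⌊8.2580/1⌋ = 8.
Subsquare: lon ⌊0.6239/0.0833333⌋ = 7 → h; lat ⌊0.2580/0.0416667⌋ = 6 → g.

EO28hg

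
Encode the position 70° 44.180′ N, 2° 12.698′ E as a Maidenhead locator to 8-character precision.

JQ10cr56

Shift to the Maidenhead origin (180°W, 90°S): lon 182.21163, lat 160.73633.
Field: 182.21163/20 → 9 → J, 160.73633/10 → 16 → Q; chars JQ.
Square: 2.21163/2 → 1, 0.73633/1 → 0; chars 10.
Subsquare: 0.21163/0.0833333 → 2 → c, 0.73633/0.0416667 → 17 → r; chars cr.
Extended square: 0.04497/0.00833333 → 5, 0.02800/0.00416667 → 6; chars 56.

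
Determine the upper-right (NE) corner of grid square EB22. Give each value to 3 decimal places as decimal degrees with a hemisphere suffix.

Field E=4, B=1: +4·20° lon, +1·10° lat → SW at lon -100°, lat -80°.
Square 2, 2: +2·2° lon, +2·1° lat → SW at lon -96°, lat -78°.
Cell spans 2° lon × 1° lat. NE corner is SW corner plus one full cell.
latitude 77.000° S, longitude 94.000° W.

77.000° S, 94.000° W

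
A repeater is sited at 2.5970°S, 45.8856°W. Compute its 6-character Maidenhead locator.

Shift to the Maidenhead origin (180°W, 90°S): lon 134.1144, lat 87.4030.
Field: lon ⌊134.1144/20⌋ = 6 → G; lat ⌊87.4030/10⌋ = 8 → I.
Square: lon ⌊14.1144/2⌋ = 7; lat ⌊7.4030/1⌋ = 7.
Subsquare: lon ⌊0.1144/0.0833333⌋ = 1 → b; lat ⌊0.4030/0.0416667⌋ = 9 → j.

GI77bj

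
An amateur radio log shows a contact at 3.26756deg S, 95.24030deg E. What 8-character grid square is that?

Offset from 180°W / 90°S: lon 275.24030°, lat 86.73244°.
Field (20°×10°, letters A–R): 275.24030/20 → 13 → N, 86.73244/10 → 8 → I; chars NI.
Square (2°×1°, digits 0–9): 15.24030/2 → 7, 6.73244/1 → 6; chars 76.
Subsquare (5′×2.5′, letters a–x): 1.24030/0.0833333 → 14 → o, 0.73244/0.0416667 → 17 → r; chars or.
Extended square (30″×15″, digits 0–9): 0.07363/0.00833333 → 8, 0.02411/0.00416667 → 5; chars 85.

NI76or85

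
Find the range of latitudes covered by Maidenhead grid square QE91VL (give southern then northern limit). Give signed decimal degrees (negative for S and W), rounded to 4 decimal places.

-48.5417, -48.5000

Field Q=16, E=4: +16·20° lon, +4·10° lat → SW at lon 140°, lat -50°.
Square 9, 1: +9·2° lon, +1·1° lat → SW at lon 158°, lat -49°.
Subsquare v=21, l=11: +21·0.0833333° lon, +11·0.0416667° lat → SW at lon 159.75°, lat -48.5417°.
Cell spans 0.0833333° lon × 0.0416667° lat.
south -48.5417, north -48.5000.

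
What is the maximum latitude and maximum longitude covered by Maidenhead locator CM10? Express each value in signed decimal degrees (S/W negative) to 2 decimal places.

31.00, -136.00

Field C=2, M=12: +2·20° lon, +12·10° lat → SW at lon -140°, lat 30°.
Square 1, 0: +1·2° lon, +0·1° lat → SW at lon -138°, lat 30°.
Cell spans 2° lon × 1° lat. NE corner is SW corner plus one full cell.
latitude 31.00, longitude -136.00.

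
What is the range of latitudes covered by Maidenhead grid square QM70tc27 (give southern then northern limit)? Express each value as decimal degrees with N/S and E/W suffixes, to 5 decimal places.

Field Q=16, M=12: +16·20° lon, +12·10° lat → SW at lon 140°, lat 30°.
Square 7, 0: +7·2° lon, +0·1° lat → SW at lon 154°, lat 30°.
Subsquare t=19, c=2: +19·0.0833333° lon, +2·0.0416667° lat → SW at lon 155.583°, lat 30.0833°.
Extended square 2, 7: +2·0.00833333° lon, +7·0.00416667° lat → SW at lon 155.6°, lat 30.1125°.
Cell spans 0.00833333° lon × 0.00416667° lat.
south 30.11250° N, north 30.11667° N.

30.11250° N, 30.11667° N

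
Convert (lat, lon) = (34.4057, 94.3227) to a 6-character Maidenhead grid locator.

Shift to the Maidenhead origin (180°W, 90°S): lon 274.3227, lat 124.4057.
Field (20°×10°, letters A–R): lon ⌊274.3227/20⌋ = 13 → N; lat ⌊124.4057/10⌋ = 12 → M.
Square (2°×1°, digits 0–9): lon ⌊14.3227/2⌋ = 7; lat ⌊4.4057/1⌋ = 4.
Subsquare (5′×2.5′, letters a–x): lon ⌊0.3227/0.0833333⌋ = 3 → d; lat ⌊0.4057/0.0416667⌋ = 9 → j.

NM74dj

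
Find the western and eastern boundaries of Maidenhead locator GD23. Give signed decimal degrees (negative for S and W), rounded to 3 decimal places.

-56.000, -54.000

Field G=6, D=3: +6·20° lon, +3·10° lat → SW at lon -60°, lat -60°.
Square 2, 3: +2·2° lon, +3·1° lat → SW at lon -56°, lat -57°.
Cell spans 2° lon × 1° lat.
west -56.000, east -54.000.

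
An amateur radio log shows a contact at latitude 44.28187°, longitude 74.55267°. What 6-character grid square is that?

MN74gg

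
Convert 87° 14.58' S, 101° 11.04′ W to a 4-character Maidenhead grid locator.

DA92

Shift to the Maidenhead origin (180°W, 90°S): lon 78.82, lat 2.76.
Field: 78.82/20 → 3 → D, 2.76/10 → 0 → A; chars DA.
Square: 18.82/2 → 9, 2.76/1 → 2; chars 92.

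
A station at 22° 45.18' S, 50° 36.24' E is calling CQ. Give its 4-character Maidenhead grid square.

Add 180° to longitude and 90° to latitude: 230.60, 67.25.
Field: 230.60/20 → 11 → L, 67.25/10 → 6 → G; chars LG.
Square: 10.60/2 → 5, 7.25/1 → 7; chars 57.

LG57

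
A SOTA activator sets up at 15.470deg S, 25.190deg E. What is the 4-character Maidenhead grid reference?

KH24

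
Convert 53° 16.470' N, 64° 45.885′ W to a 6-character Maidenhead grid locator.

FO73og

Shift to the Maidenhead origin (180°W, 90°S): lon 115.2352, lat 143.2745.
Field: 115.2352/20 → 5 → F, 143.2745/10 → 14 → O; chars FO.
Square: 15.2352/2 → 7, 3.2745/1 → 3; chars 73.
Subsquare: 1.2352/0.0833333 → 14 → o, 0.2745/0.0416667 → 6 → g; chars og.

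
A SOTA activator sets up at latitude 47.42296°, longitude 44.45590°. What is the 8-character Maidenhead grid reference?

Shift to the Maidenhead origin (180°W, 90°S): lon 224.45590, lat 137.42296.
Field (20°×10°, letters A–R): 224.45590/20 → 11 → L, 137.42296/10 → 13 → N; chars LN.
Square (2°×1°, digits 0–9): 4.45590/2 → 2, 7.42296/1 → 7; chars 27.
Subsquare (5′×2.5′, letters a–x): 0.45590/0.0833333 → 5 → f, 0.42296/0.0416667 → 10 → k; chars fk.
Extended square (30″×15″, digits 0–9): 0.03923/0.00833333 → 4, 0.00629/0.00416667 → 1; chars 41.

LN27fk41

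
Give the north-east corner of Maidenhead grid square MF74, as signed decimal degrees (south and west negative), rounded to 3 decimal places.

Field M=12, F=5: +12·20° lon, +5·10° lat → SW at lon 60°, lat -40°.
Square 7, 4: +7·2° lon, +4·1° lat → SW at lon 74°, lat -36°.
Cell spans 2° lon × 1° lat. NE corner is SW corner plus one full cell.
latitude -35.000, longitude 76.000.

-35.000, 76.000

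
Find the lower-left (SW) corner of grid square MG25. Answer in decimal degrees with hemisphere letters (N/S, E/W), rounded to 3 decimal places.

25.000° S, 64.000° E

Field M=12, G=6: +12·20° lon, +6·10° lat → SW at lon 60°, lat -30°.
Square 2, 5: +2·2° lon, +5·1° lat → SW at lon 64°, lat -25°.
latitude 25.000° S, longitude 64.000° E.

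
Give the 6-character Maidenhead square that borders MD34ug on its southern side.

MD34uf

Latitude subsquare g = 6; −1 → 5 = f.
The longitude characters are unchanged.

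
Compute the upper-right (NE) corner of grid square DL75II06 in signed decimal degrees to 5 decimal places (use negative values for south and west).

Field D=3, L=11: +3·20° lon, +11·10° lat → SW at lon -120°, lat 20°.
Square 7, 5: +7·2° lon, +5·1° lat → SW at lon -106°, lat 25°.
Subsquare i=8, i=8: +8·0.0833333° lon, +8·0.0416667° lat → SW at lon -105.333°, lat 25.3333°.
Extended square 0, 6: +0·0.00833333° lon, +6·0.00416667° lat → SW at lon -105.333°, lat 25.3583°.
Cell spans 0.00833333° lon × 0.00416667° lat. NE corner is SW corner plus one full cell.
latitude 25.36250, longitude -105.32500.

25.36250, -105.32500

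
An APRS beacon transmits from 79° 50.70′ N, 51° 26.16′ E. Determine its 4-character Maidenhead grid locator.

LQ59

Shift to the Maidenhead origin (180°W, 90°S): lon 231.44, lat 169.84.
Field: 231.44/20 → 11 → L, 169.84/10 → 16 → Q; chars LQ.
Square: 11.44/2 → 5, 9.84/1 → 9; chars 59.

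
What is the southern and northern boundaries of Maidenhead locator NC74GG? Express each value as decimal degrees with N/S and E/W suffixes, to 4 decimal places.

65.7500° S, 65.7083° S

Field N=13, C=2: +13·20° lon, +2·10° lat → SW at lon 80°, lat -70°.
Square 7, 4: +7·2° lon, +4·1° lat → SW at lon 94°, lat -66°.
Subsquare g=6, g=6: +6·0.0833333° lon, +6·0.0416667° lat → SW at lon 94.5°, lat -65.75°.
Cell spans 0.0833333° lon × 0.0416667° lat.
south 65.7500° S, north 65.7083° S.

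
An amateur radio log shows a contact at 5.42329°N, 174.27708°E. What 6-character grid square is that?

Shift to the Maidenhead origin (180°W, 90°S): lon 354.2771, lat 95.4233.
Field (20°×10°, letters A–R): 354.2771/20 → 17 → R, 95.4233/10 → 9 → J; chars RJ.
Square (2°×1°, digits 0–9): 14.2771/2 → 7, 5.4233/1 → 5; chars 75.
Subsquare (5′×2.5′, letters a–x): 0.2771/0.0833333 → 3 → d, 0.4233/0.0416667 → 10 → k; chars dk.

RJ75dk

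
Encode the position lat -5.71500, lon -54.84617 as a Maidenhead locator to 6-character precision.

Offset from 180°W / 90°S: lon 125.1538°, lat 84.2850°.
Field: lon ⌊125.1538/20⌋ = 6 → G; lat ⌊84.2850/10⌋ = 8 → I.
Square: lon ⌊5.1538/2⌋ = 2; lat ⌊4.2850/1⌋ = 4.
Subsquare: lon ⌊1.1538/0.0833333⌋ = 13 → n; lat ⌊0.2850/0.0416667⌋ = 6 → g.

GI24ng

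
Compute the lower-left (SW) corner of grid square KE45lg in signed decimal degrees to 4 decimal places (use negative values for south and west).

Field K=10, E=4: +10·20° lon, +4·10° lat → SW at lon 20°, lat -50°.
Square 4, 5: +4·2° lon, +5·1° lat → SW at lon 28°, lat -45°.
Subsquare l=11, g=6: +11·0.0833333° lon, +6·0.0416667° lat → SW at lon 28.9167°, lat -44.75°.
latitude -44.7500, longitude 28.9167.

-44.7500, 28.9167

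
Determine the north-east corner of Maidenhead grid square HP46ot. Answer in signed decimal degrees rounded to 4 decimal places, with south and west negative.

Field H=7, P=15: +7·20° lon, +15·10° lat → SW at lon -40°, lat 60°.
Square 4, 6: +4·2° lon, +6·1° lat → SW at lon -32°, lat 66°.
Subsquare o=14, t=19: +14·0.0833333° lon, +19·0.0416667° lat → SW at lon -30.8333°, lat 66.7917°.
Cell spans 0.0833333° lon × 0.0416667° lat. NE corner is SW corner plus one full cell.
latitude 66.8333, longitude -30.7500.

66.8333, -30.7500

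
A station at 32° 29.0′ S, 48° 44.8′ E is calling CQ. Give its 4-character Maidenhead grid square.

Add 180° to longitude and 90° to latitude: 228.75, 57.52.
Field (20°×10°, letters A–R): lon ⌊228.75/20⌋ = 11 → L; lat ⌊57.52/10⌋ = 5 → F.
Square (2°×1°, digits 0–9): lon ⌊8.75/2⌋ = 4; lat ⌊7.52/1⌋ = 7.

LF47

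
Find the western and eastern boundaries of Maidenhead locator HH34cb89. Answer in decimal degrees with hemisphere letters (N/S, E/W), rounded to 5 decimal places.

33.76667° W, 33.75833° W

Field H=7, H=7: +7·20° lon, +7·10° lat → SW at lon -40°, lat -20°.
Square 3, 4: +3·2° lon, +4·1° lat → SW at lon -34°, lat -16°.
Subsquare c=2, b=1: +2·0.0833333° lon, +1·0.0416667° lat → SW at lon -33.8333°, lat -15.9583°.
Extended square 8, 9: +8·0.00833333° lon, +9·0.00416667° lat → SW at lon -33.7667°, lat -15.9208°.
Cell spans 0.00833333° lon × 0.00416667° lat.
west 33.76667° W, east 33.75833° W.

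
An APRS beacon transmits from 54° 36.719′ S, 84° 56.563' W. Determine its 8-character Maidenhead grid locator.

ED75mj63

Add 180° to longitude and 90° to latitude: 95.05728, 35.38802.
Field: 95.05728/20 → 4 → E, 35.38802/10 → 3 → D; chars ED.
Square: 15.05728/2 → 7, 5.38802/1 → 5; chars 75.
Subsquare: 1.05728/0.0833333 → 12 → m, 0.38802/0.0416667 → 9 → j; chars mj.
Extended square: 0.05728/0.00833333 → 6, 0.01302/0.00416667 → 3; chars 63.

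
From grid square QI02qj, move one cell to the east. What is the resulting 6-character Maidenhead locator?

QI02rj

Longitude subsquare q = 16; +1 → 17 = r.
The latitude characters are unchanged.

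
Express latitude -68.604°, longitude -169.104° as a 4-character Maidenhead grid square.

AC51

Shift to the Maidenhead origin (180°W, 90°S): lon 10.90, lat 21.40.
Field (20°×10°, letters A–R): lon ⌊10.90/20⌋ = 0 → A; lat ⌊21.40/10⌋ = 2 → C.
Square (2°×1°, digits 0–9): lon ⌊10.90/2⌋ = 5; lat ⌊1.40/1⌋ = 1.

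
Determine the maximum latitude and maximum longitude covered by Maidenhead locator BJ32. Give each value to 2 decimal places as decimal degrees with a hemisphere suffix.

Field B=1, J=9: +1·20° lon, +9·10° lat → SW at lon -160°, lat 0°.
Square 3, 2: +3·2° lon, +2·1° lat → SW at lon -154°, lat 2°.
Cell spans 2° lon × 1° lat. NE corner is SW corner plus one full cell.
latitude 3.00° N, longitude 152.00° W.

3.00° N, 152.00° W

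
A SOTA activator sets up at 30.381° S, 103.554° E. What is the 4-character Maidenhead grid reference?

Offset from 180°W / 90°S: lon 283.55°, lat 59.62°.
Field: 283.55/20 → 14 → O, 59.62/10 → 5 → F; chars OF.
Square: 3.55/2 → 1, 9.62/1 → 9; chars 19.

OF19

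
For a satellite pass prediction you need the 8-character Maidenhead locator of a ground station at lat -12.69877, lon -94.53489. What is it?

EH27rh52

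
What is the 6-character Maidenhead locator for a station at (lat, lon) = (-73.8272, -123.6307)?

Add 180° to longitude and 90° to latitude: 56.3693, 16.1728.
Field: lon ⌊56.3693/20⌋ = 2 → C; lat ⌊16.1728/10⌋ = 1 → B.
Square: lon ⌊16.3693/2⌋ = 8; lat ⌊6.1728/1⌋ = 6.
Subsquare: lon ⌊0.3693/0.0833333⌋ = 4 → e; lat ⌊0.1728/0.0416667⌋ = 4 → e.

CB86ee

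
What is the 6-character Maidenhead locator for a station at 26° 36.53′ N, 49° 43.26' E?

LL46uo

Shift to the Maidenhead origin (180°W, 90°S): lon 229.7210, lat 116.6088.
Field: lon ⌊229.7210/20⌋ = 11 → L; lat ⌊116.6088/10⌋ = 11 → L.
Square: lon ⌊9.7210/2⌋ = 4; lat ⌊6.6088/1⌋ = 6.
Subsquare: lon ⌊1.7210/0.0833333⌋ = 20 → u; lat ⌊0.6088/0.0416667⌋ = 14 → o.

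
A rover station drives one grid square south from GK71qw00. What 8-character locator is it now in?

Latitude extended square 0; −1 → -1, wraps to 9, carry into subsquare.
Latitude subsquare w = 22; −1 → 21 = v.
The longitude characters are unchanged.

GK71qv09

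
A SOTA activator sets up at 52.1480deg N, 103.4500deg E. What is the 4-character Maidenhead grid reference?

Offset from 180°W / 90°S: lon 283.45°, lat 142.15°.
Field: lon ⌊283.45/20⌋ = 14 → O; lat ⌊142.15/10⌋ = 14 → O.
Square: lon ⌊3.45/2⌋ = 1; lat ⌊2.15/1⌋ = 2.

OO12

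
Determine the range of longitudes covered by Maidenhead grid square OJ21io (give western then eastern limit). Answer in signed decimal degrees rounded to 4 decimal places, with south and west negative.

Field O=14, J=9: +14·20° lon, +9·10° lat → SW at lon 100°, lat 0°.
Square 2, 1: +2·2° lon, +1·1° lat → SW at lon 104°, lat 1°.
Subsquare i=8, o=14: +8·0.0833333° lon, +14·0.0416667° lat → SW at lon 104.667°, lat 1.58333°.
Cell spans 0.0833333° lon × 0.0416667° lat.
west 104.6667, east 104.7500.

104.6667, 104.7500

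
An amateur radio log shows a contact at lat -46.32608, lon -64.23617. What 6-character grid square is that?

FE73vq

Add 180° to longitude and 90° to latitude: 115.7638, 43.6739.
Field (20°×10°, letters A–R): lon ⌊115.7638/20⌋ = 5 → F; lat ⌊43.6739/10⌋ = 4 → E.
Square (2°×1°, digits 0–9): lon ⌊15.7638/2⌋ = 7; lat ⌊3.6739/1⌋ = 3.
Subsquare (5′×2.5′, letters a–x): lon ⌊1.7638/0.0833333⌋ = 21 → v; lat ⌊0.6739/0.0416667⌋ = 16 → q.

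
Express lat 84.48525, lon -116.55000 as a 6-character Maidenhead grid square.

Add 180° to longitude and 90° to latitude: 63.4500, 174.4853.
Field: lon ⌊63.4500/20⌋ = 3 → D; lat ⌊174.4853/10⌋ = 17 → R.
Square: lon ⌊3.4500/2⌋ = 1; lat ⌊4.4853/1⌋ = 4.
Subsquare: lon ⌊1.4500/0.0833333⌋ = 17 → r; lat ⌊0.4853/0.0416667⌋ = 11 → l.

DR14rl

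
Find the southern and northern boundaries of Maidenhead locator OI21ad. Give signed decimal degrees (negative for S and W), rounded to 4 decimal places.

-8.8750, -8.8333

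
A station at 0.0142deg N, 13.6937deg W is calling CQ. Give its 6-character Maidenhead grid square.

IJ30da

Offset from 180°W / 90°S: lon 166.3063°, lat 90.0142°.
Field (20°×10°, letters A–R): 166.3063/20 → 8 → I, 90.0142/10 → 9 → J; chars IJ.
Square (2°×1°, digits 0–9): 6.3063/2 → 3, 0.0142/1 → 0; chars 30.
Subsquare (5′×2.5′, letters a–x): 0.3063/0.0833333 → 3 → d, 0.0142/0.0416667 → 0 → a; chars da.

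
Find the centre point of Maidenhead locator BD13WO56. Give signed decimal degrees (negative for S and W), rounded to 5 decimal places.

-56.38958, -156.12083

Field B=1, D=3: +1·20° lon, +3·10° lat → SW at lon -160°, lat -60°.
Square 1, 3: +1·2° lon, +3·1° lat → SW at lon -158°, lat -57°.
Subsquare w=22, o=14: +22·0.0833333° lon, +14·0.0416667° lat → SW at lon -156.167°, lat -56.4167°.
Extended square 5, 6: +5·0.00833333° lon, +6·0.00416667° lat → SW at lon -156.125°, lat -56.3917°.
Cell spans 0.00833333° lon × 0.00416667° lat. Centre is SW corner plus half of each.
latitude -56.38958, longitude -156.12083.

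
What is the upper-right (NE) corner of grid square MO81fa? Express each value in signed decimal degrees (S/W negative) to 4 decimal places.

Field M=12, O=14: +12·20° lon, +14·10° lat → SW at lon 60°, lat 50°.
Square 8, 1: +8·2° lon, +1·1° lat → SW at lon 76°, lat 51°.
Subsquare f=5, a=0: +5·0.0833333° lon, +0·0.0416667° lat → SW at lon 76.4167°, lat 51°.
Cell spans 0.0833333° lon × 0.0416667° lat. NE corner is SW corner plus one full cell.
latitude 51.0417, longitude 76.5000.

51.0417, 76.5000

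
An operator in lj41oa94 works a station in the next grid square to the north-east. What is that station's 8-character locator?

LJ41pa05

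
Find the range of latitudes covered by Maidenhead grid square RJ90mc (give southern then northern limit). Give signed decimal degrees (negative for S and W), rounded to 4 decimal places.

Field R=17, J=9: +17·20° lon, +9·10° lat → SW at lon 160°, lat 0°.
Square 9, 0: +9·2° lon, +0·1° lat → SW at lon 178°, lat 0°.
Subsquare m=12, c=2: +12·0.0833333° lon, +2·0.0416667° lat → SW at lon 179°, lat 0.0833333°.
Cell spans 0.0833333° lon × 0.0416667° lat.
south 0.0833, north 0.1250.

0.0833, 0.1250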